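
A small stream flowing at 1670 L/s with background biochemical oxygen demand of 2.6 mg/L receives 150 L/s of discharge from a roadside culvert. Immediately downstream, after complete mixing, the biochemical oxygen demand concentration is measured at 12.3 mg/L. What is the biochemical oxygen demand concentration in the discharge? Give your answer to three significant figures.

120 mg/L

Mass balance: 1670·2.600 + 150.0·Cₑ = 1820·12.30
→ Cₑ = (1820·12.30 − 1670·2.600) / 150.0 = 120.3 mg/L.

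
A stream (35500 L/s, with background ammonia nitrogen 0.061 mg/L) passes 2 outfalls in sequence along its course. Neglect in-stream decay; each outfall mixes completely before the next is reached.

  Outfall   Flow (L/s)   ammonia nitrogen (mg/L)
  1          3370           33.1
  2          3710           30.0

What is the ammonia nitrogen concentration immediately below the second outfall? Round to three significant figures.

5.28 mg/L

After outfall 1: Q = 35500 + 3370 = 38870 L/s; C = (35500·0.06100 + 3370·33.10)/38870 = 2.925 mg/L.
After outfall 2: Q = 38870 + 3710 = 42580 L/s; C = (38870·2.925 + 3710·30.00)/42580 = 5.284 mg/L.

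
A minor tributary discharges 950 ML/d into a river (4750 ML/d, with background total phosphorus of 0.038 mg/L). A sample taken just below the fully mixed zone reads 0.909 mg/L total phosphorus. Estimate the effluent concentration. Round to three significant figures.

5.26 mg/L

Mass balance: 4750·0.03800 + 950.0·Cₑ = 5700·0.9090
→ Cₑ = (5700·0.9090 − 4750·0.03800) / 950.0 = 5.264 mg/L.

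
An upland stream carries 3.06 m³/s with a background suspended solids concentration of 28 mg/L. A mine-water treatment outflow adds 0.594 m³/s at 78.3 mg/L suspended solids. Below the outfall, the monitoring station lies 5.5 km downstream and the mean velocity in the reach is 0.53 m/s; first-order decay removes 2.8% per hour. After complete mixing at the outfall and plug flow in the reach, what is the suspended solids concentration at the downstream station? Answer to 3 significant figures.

After mixing, C = (3.060·28.00 + 0.5940·78.30) / 3.654 = 132.2/3.654 = 36.18 mg/L.
Travel time t = 5.5·1000 / 0.53 = 10380 s = 2.883 h.
2.8%/h lost → k = −ln(1 − 0.028) = 0.02840 h⁻¹.
After decay, C = 36.18 × e^(−kt) = 36.18 × 0.9214 = 33.33 mg/L.

33.3 mg/L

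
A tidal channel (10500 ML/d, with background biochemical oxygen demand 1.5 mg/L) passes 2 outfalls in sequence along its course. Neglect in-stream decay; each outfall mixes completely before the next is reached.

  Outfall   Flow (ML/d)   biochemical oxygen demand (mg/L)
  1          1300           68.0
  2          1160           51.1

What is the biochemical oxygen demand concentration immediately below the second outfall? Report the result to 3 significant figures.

12.6 mg/L

Below outfall 1: Q → 11800 ML/d, C = (10500·1.500 + 1300·68.00)/11800 = 8.826 mg/L.
Below outfall 2: Q → 12960 ML/d, C = (11800·8.826 + 1160·51.10)/12960 = 12.61 mg/L.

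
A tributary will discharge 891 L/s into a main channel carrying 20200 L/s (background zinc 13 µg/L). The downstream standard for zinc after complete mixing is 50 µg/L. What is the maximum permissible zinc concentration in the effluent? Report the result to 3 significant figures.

889 µg/L

At the limit, (Qr·Cr + Qe·Cₑ)/(Qr + Qe) = 50:
Cₑ = (21090·50 − 20200·13.00) / 891.0 = 888.8 µg/L.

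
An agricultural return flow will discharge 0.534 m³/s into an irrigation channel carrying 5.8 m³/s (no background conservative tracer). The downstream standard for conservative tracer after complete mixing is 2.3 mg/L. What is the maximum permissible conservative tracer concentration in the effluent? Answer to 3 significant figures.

27.3 mg/L

At the limit, (Qr·Cr + Qe·Cₑ)/(Qr + Qe) = 2.3:
Cₑ = (6.334·2.3 − 5.800·0) / 0.5340 = 27.28 mg/L.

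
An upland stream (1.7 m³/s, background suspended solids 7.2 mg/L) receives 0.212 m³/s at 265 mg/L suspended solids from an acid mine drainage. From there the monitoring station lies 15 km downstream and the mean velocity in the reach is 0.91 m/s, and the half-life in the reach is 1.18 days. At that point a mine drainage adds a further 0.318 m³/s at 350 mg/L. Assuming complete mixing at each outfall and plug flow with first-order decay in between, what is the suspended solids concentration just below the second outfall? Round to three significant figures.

77.3 mg/L

Flow-weighted average: C = (1.700·7.200 + 0.2120·265.0) / 1.912 = 68.42/1.912 = 35.78 mg/L; combined flow 1.912 m³/s.
Travel time t = 15·1000 / 0.91 = 16480 s = 4.579 h.
Half-life 1.18 d → k = ln 2 / 1.18 = 0.5874 d⁻¹.
First-order decay: C = 35.78·exp(−k·t) = 35.78·0.8940 = 31.99 mg/L.
At the second outfall, C = (1.912·31.99 + 0.3180·350.0) / (1.912 + 0.3180) = 77.34 mg/L.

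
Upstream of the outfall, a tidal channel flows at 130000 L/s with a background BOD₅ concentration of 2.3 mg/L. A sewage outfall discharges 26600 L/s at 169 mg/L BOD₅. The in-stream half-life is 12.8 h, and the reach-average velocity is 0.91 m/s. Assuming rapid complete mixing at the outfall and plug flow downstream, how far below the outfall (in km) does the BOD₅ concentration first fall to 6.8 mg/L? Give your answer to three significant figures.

91.0 km

Flow-weighted average: C = (130000·2.300 + 26600·169.0) / 156600 = 4794000/156600 = 30.62 mg/L.
Half-life 12.8 h → k = ln 2 / 12.8 = 0.05415 h⁻¹ = 1.300 d⁻¹.
Set 30.62·exp(−k·t) = 6.8 → t = ln(30.62/6.8)/k = 100000 s = 27.78 h.
Distance = v·t = 0.91·100000 = 91020 m = 91.02 km.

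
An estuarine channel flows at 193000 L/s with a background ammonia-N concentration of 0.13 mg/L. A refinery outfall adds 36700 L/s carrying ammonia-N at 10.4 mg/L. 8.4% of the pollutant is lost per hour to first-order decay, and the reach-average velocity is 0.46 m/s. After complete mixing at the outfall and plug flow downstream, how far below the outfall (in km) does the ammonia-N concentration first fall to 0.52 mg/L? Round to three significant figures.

23.1 km

Flow-weighted average: C = (193000·0.1300 + 36700·10.40) / 229700 = 406800/229700 = 1.771 mg/L.
8.4%/h lost → k = −ln(1 − 0.084) = 0.08774 h⁻¹.
Set 1.771·exp(−k·t) = 0.52 → t = ln(1.771/0.52)/k = 50280 s = 13.97 h.
Distance = v·t = 0.46·50280 = 23130 m = 23.13 km.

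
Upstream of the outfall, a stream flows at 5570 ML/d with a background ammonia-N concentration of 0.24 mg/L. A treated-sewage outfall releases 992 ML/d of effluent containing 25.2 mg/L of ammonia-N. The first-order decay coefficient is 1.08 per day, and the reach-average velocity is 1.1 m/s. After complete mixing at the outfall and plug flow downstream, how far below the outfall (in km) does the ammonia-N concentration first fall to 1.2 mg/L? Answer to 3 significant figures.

Conservation of mass: C = (5570·0.2400 + 992.0·25.20) / 6562 = 26340/6562 = 4.013 mg/L.
Set 4.013·exp(−k·t) = 1.2 → t = ln(4.013/1.2)/k = 96580 s = 26.83 h.
Distance = v·t = 1.1·96580 = 106200 m = 106.2 km.

106 km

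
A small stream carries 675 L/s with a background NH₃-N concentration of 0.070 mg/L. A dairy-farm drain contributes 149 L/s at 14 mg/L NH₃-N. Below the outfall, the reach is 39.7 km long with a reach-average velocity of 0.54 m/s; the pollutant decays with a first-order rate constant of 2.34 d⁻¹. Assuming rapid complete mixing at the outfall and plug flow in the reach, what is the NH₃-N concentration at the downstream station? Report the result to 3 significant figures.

After mixing, C = (675.0·0.07000 + 149.0·14.00) / 824.0 = 2133/824.0 = 2.589 mg/L.
Travel time t = 39.7·1000 / 0.54 = 73520 s = 20.42 h.
Decay over the reach: 2.589·exp(−kt) = 2.589·0.1365 = 0.3535 mg/L.

0.353 mg/L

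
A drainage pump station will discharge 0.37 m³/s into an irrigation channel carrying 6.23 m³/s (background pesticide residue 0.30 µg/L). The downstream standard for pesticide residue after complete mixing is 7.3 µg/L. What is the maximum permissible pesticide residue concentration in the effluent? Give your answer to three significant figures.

At the limit, (Qr·Cr + Qe·Cₑ)/(Qr + Qe) = 7.3:
Cₑ = (6.600·7.3 − 6.230·0.3000) / 0.3700 = 125.2 µg/L.

125 µg/L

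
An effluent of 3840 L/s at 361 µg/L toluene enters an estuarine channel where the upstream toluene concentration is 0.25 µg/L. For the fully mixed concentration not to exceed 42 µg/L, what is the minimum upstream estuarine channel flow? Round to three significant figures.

Set C_mix = 42: (Q·0.2500 + 3840·361.0) / (Q + 3840) = 42
→ Q = 3840·(361.0 − 42)/(42 − 0.2500) = 29340 L/s.

29300 L/s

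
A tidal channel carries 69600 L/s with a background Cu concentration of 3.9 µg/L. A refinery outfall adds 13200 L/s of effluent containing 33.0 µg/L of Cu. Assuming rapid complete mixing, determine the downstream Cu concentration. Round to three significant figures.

8.54 µg/L

Conservation of mass: C = (69600·3.900 + 13200·33.00) / 82800 = 707000/82800 = 8.539 µg/L.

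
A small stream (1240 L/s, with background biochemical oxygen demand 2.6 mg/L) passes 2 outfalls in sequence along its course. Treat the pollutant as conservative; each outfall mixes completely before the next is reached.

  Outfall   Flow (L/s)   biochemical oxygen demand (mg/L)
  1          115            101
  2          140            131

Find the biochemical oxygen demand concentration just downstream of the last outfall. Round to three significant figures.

After outfall 1: Q = 1240 + 115.0 = 1355 L/s; C = (1240·2.600 + 115.0·101.0)/1355 = 10.95 mg/L.
After outfall 2: Q = 1355 + 140.0 = 1495 L/s; C = (1355·10.95 + 140.0·131.0)/1495 = 22.19 mg/L.

22.2 mg/L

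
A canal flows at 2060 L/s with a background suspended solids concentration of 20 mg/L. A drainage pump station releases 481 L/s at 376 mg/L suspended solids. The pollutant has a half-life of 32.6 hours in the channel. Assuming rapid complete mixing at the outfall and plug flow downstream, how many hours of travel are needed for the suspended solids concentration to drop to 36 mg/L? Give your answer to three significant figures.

Mass balance: C = (2060·20.00 + 481.0·376.0) / 2541 = 222100/2541 = 87.39 mg/L.
Half-life 32.6 h → k = ln 2 / 32.6 = 0.02126 h⁻¹ = 0.5103 d⁻¹.
87.39·exp(−k·t) = 36 → t = ln(87.39/36)/k = 150200 s = 41.71 h.

41.7 h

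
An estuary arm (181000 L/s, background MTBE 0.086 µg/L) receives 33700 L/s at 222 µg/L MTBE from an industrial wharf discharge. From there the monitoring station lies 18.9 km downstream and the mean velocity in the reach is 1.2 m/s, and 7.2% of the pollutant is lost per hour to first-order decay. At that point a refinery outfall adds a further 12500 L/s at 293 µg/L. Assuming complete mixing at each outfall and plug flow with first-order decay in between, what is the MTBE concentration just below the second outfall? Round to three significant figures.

After mixing, C = (181000·0.08600 + 33700·222.0) / 214700 = 7497000/214700 = 34.92 µg/L; combined flow 214700 L/s.
Travel time t = 18.9·1000 / 1.2 = 15750 s = 4.375 h.
7.2%/h lost → k = −ln(1 − 0.072) = 0.07472 h⁻¹.
After decay, C = 34.92 × e^(−kt) = 34.92 × 0.7211 = 25.18 µg/L.
At the second outfall, C = (214700·25.18 + 12500·293.0) / (214700 + 12500) = 39.92 µg/L.

39.9 µg/L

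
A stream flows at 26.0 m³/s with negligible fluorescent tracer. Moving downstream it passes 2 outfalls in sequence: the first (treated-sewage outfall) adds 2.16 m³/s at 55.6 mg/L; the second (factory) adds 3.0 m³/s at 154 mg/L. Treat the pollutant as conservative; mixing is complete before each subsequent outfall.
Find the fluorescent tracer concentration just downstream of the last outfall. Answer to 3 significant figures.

Outfall 1: combined Q = 28.16 m³/s; C = (26.00·0 + 2.160·55.60)/28.16 = 4.265 mg/L.
Outfall 2: combined Q = 31.16 m³/s; C = (28.16·4.265 + 3.000·154.0)/31.16 = 18.68 mg/L.

18.7 mg/L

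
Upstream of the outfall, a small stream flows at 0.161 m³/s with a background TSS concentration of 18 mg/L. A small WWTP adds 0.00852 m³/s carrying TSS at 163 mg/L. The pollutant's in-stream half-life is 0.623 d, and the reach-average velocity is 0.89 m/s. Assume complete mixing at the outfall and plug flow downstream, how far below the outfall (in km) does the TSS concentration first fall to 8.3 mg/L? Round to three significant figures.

77.0 km

After mixing, C = (0.1610·18.00 + 0.008520·163.0) / 0.1695 = 4.287/0.1695 = 25.29 mg/L.
Half-life 0.623 d → k = ln 2 / 0.623 = 1.113 d⁻¹.
Set 25.29·exp(−k·t) = 8.3 → t = ln(25.29/8.3)/k = 86510 s = 24.03 h.
Distance = v·t = 0.89·86510 = 77000 m = 77.00 km.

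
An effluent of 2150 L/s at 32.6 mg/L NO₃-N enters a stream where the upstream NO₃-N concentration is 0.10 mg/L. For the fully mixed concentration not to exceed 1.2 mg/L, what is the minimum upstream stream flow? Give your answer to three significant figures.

61400 L/s

Set C_mix = 1.2: (Q·0.1000 + 2150·32.60) / (Q + 2150) = 1.2
→ Q = 2150·(32.60 − 1.2)/(1.2 − 0.1000) = 61370 L/s.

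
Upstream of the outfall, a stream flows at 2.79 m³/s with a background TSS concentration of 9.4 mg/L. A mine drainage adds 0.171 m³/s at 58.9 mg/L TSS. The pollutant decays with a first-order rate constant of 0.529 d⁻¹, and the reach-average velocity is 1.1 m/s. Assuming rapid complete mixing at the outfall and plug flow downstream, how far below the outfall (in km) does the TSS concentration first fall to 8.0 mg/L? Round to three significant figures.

Mass balance: C = (2.790·9.400 + 0.1710·58.90) / 2.961 = 36.30/2.961 = 12.26 mg/L.
Set 12.26·exp(−k·t) = 8.0 → t = ln(12.26/8.0)/k = 69710 s = 19.36 h.
Distance = v·t = 1.1·69710 = 76680 m = 76.68 km.

76.7 km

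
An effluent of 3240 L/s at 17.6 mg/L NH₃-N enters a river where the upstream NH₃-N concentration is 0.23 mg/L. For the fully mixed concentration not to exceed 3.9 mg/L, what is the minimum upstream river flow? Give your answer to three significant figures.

12100 L/s

Set C_mix = 3.9: (Q·0.2300 + 3240·17.60) / (Q + 3240) = 3.9
→ Q = 3240·(17.60 − 3.9)/(3.9 − 0.2300) = 12090 L/s.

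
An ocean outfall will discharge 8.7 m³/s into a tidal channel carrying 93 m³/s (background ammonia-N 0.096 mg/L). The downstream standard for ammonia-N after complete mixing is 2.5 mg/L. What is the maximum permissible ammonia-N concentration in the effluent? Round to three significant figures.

At the limit, (Qr·Cr + Qe·Cₑ)/(Qr + Qe) = 2.5:
Cₑ = (101.7·2.5 − 93.00·0.09600) / 8.700 = 28.20 mg/L.

28.2 mg/L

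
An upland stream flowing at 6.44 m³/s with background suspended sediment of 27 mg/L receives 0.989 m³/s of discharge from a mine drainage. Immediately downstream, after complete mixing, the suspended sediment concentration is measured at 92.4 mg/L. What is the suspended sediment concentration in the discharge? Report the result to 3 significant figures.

Mass balance: 6.440·27.00 + 0.9890·Cₑ = 7.429·92.40
→ Cₑ = (7.429·92.40 − 6.440·27.00) / 0.9890 = 518.3 mg/L.

518 mg/L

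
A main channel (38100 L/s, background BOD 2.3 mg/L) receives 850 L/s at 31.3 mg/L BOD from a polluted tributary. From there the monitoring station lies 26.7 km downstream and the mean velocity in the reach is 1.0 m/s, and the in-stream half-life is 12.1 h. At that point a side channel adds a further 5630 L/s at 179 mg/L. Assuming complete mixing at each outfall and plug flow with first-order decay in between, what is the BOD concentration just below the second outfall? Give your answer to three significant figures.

Flow-weighted average: C = (38100·2.300 + 850.0·31.30) / 38950 = 114200/38950 = 2.933 mg/L; combined flow 38950 L/s.
Travel time t = 26.7·1000 / 1.0 = 26700 s = 7.417 h.
Half-life 12.1 h → k = ln 2 / 12.1 = 0.05728 h⁻¹ = 1.375 d⁻¹.
After decay, C = 2.933 × e^(−kt) = 2.933 × 0.6539 = 1.918 mg/L.
Second outfall: C = (38950·1.918 + 5630·179.0)/44580 = 24.28 mg/L.

24.3 mg/L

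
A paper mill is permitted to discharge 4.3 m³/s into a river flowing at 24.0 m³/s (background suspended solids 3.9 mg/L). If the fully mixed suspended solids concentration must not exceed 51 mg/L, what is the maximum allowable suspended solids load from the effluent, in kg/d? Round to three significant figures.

117000 kg/d

Mass balance at the limit: 24.00·3.900 + 4.300·Cₑ = 28.30·51 → Cₑ = 313.9 mg/L.
Load = 4.300 m³/s × 313.9 g/m³ × 86 400 s/d = 116600 kg/d.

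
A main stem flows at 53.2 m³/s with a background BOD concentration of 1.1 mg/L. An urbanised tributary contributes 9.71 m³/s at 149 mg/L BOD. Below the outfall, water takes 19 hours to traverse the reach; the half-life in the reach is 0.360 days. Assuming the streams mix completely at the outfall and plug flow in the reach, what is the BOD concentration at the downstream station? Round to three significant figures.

5.21 mg/L

Mixed concentration C = ΣQC/ΣQ = (53.20·1.100 + 9.710·149.0) / 62.91 = 1505/62.91 = 23.93 mg/L.
Half-life 0.360 d → k = ln 2 / 0.360 = 1.925 d⁻¹.
Decay over the reach: 23.93·exp(−kt) = 23.93·0.2178 = 5.211 mg/L.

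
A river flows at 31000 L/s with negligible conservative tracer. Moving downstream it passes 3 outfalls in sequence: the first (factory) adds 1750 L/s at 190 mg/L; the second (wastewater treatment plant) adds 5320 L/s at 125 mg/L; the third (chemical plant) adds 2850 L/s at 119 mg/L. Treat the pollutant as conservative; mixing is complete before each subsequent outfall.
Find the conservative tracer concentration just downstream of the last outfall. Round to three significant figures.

After outfall 1: Q = 31000 + 1750 = 32750 L/s; C = (31000·0 + 1750·190.0)/32750 = 10.15 mg/L.
After outfall 2: Q = 32750 + 5320 = 38070 L/s; C = (32750·10.15 + 5320·125.0)/38070 = 26.20 mg/L.
After outfall 3: Q = 38070 + 2850 = 40920 L/s; C = (38070·26.20 + 2850·119.0)/40920 = 32.66 mg/L.

32.7 mg/L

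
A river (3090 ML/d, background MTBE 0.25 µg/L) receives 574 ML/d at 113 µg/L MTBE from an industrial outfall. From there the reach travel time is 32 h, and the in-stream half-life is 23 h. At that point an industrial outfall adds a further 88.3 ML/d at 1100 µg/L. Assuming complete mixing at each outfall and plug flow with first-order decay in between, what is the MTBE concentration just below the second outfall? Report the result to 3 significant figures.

32.6 µg/L

Mass balance: C = (3090·0.2500 + 574.0·113.0) / 3664 = 65630/3664 = 17.91 µg/L; combined flow 3664 ML/d.
Half-life 23 h → k = ln 2 / 23 = 0.03014 h⁻¹ = 0.7233 d⁻¹.
First-order decay: C = 17.91·exp(−k·t) = 17.91·0.3812 = 6.829 µg/L.
Second outfall: C = (3664·6.829 + 88.30·1100)/3752 = 32.55 µg/L.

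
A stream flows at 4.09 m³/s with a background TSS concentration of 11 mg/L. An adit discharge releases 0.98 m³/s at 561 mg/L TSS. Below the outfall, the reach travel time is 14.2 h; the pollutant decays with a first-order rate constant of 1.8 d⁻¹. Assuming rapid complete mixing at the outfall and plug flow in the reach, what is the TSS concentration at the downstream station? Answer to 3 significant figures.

40.4 mg/L

Mixed concentration C = ΣQC/ΣQ = (4.090·11.00 + 0.9800·561.0) / 5.070 = 594.8/5.070 = 117.3 mg/L.
First-order decay: C = 117.3·exp(−k·t) = 117.3·0.3447 = 40.44 mg/L.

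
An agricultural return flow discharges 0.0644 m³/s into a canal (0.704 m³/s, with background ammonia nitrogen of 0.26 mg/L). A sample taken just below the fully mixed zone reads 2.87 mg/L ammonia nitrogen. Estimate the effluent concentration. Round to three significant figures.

Mass balance: 0.7040·0.2600 + 0.06440·Cₑ = 0.7684·2.870
→ Cₑ = (0.7684·2.870 − 0.7040·0.2600) / 0.06440 = 31.40 mg/L.

31.4 mg/L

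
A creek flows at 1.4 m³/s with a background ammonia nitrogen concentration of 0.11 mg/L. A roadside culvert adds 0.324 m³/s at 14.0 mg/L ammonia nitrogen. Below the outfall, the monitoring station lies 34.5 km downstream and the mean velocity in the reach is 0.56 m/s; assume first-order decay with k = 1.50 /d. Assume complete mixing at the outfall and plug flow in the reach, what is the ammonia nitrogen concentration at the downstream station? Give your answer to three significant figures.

Mass balance: C = (1.400·0.1100 + 0.3240·14.00) / 1.724 = 4.690/1.724 = 2.720 mg/L.
Travel time t = 34.5·1000 / 0.56 = 61610 s = 17.11 h.
Applying C = C₀e^(−kt): 2.720 × 0.3432 = 0.9335 mg/L.

0.934 mg/L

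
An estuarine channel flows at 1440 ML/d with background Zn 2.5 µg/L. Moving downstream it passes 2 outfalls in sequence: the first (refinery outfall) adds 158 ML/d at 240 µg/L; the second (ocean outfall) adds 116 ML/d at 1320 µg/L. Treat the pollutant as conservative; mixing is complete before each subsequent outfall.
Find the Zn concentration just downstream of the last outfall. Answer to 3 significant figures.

Outfall 1: combined Q = 1598 ML/d; C = (1440·2.500 + 158.0·240.0)/1598 = 25.98 µg/L.
Outfall 2: combined Q = 1714 ML/d; C = (1598·25.98 + 116.0·1320)/1714 = 113.6 µg/L.

114 µg/L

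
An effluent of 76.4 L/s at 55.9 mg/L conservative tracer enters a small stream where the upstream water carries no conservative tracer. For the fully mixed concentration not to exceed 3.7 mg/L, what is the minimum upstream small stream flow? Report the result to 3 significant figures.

Set C_mix = 3.7: (Q·0 + 76.40·55.90) / (Q + 76.40) = 3.7
→ Q = 76.40·(55.90 − 3.7)/(3.7 − 0) = 1078 L/s.

1080 L/s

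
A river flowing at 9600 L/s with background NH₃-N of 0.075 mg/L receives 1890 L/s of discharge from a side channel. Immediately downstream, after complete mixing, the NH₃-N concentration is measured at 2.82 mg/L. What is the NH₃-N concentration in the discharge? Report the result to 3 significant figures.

Mass balance: 9600·0.07500 + 1890·Cₑ = 11490·2.820
→ Cₑ = (11490·2.820 − 9600·0.07500) / 1890 = 16.76 mg/L.

16.8 mg/L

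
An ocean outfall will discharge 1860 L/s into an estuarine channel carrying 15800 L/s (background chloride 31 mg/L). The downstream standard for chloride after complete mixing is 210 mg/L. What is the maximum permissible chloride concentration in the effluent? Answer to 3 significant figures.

At the limit, (Qr·Cr + Qe·Cₑ)/(Qr + Qe) = 210:
Cₑ = (17660·210 − 15800·31.00) / 1860 = 1731 mg/L.

1730 mg/L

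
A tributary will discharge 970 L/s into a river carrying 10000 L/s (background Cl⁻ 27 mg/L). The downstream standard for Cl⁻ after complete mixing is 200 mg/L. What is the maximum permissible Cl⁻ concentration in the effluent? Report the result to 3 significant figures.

1980 mg/L

At the limit, (Qr·Cr + Qe·Cₑ)/(Qr + Qe) = 200:
Cₑ = (10970·200 − 10000·27.00) / 970.0 = 1984 mg/L.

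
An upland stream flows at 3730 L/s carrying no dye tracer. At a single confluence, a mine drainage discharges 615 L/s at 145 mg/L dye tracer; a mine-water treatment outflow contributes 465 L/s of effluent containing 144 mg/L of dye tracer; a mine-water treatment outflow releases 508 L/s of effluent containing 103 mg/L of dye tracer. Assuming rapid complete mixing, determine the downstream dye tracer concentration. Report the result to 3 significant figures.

Flow-weighted average: C = (3730·0 + 615.0·145.0 + 465.0·144.0 + 508.0·103.0) / 5318 = 208500/5318 = 39.20 mg/L.

39.2 mg/L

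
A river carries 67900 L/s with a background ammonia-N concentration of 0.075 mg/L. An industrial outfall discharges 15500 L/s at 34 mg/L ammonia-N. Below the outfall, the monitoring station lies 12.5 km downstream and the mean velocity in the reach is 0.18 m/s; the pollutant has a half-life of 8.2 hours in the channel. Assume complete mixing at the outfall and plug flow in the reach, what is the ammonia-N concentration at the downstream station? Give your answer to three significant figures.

Mass balance: C = (67900·0.07500 + 15500·34.00) / 83400 = 532100/83400 = 6.380 mg/L.
Travel time t = 12.5·1000 / 0.18 = 69440 s = 19.29 h.
Half-life 8.2 h → k = ln 2 / 8.2 = 0.08453 h⁻¹ = 2.029 d⁻¹.
Applying C = C₀e^(−kt): 6.380 × 0.1958 = 1.249 mg/L.

1.25 mg/L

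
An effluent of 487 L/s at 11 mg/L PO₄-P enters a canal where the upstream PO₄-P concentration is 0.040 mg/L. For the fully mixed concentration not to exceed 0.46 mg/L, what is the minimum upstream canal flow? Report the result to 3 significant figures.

12200 L/s

Set C_mix = 0.46: (Q·0.04000 + 487.0·11.00) / (Q + 487.0) = 0.46
→ Q = 487.0·(11.00 − 0.46)/(0.46 − 0.04000) = 12220 L/s.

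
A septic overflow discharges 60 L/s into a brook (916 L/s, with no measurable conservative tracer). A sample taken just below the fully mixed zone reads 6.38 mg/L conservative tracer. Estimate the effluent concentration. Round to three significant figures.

Mass balance: 916.0·0 + 60.00·Cₑ = 976.0·6.380
→ Cₑ = (976.0·6.380 − 916.0·0) / 60.00 = 103.8 mg/L.

104 mg/L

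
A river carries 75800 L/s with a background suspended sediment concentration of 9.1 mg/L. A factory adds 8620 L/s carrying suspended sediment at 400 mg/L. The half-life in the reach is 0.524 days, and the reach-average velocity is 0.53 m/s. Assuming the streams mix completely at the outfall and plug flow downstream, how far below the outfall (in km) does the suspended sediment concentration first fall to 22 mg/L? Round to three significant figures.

Mass balance: C = (75800·9.100 + 8620·400.0) / 84420 = 4138000/84420 = 49.01 mg/L.
Half-life 0.524 d → k = ln 2 / 0.524 = 1.323 d⁻¹.
Set 49.01·exp(−k·t) = 22 → t = ln(49.01/22)/k = 52320 s = 14.53 h.
Distance = v·t = 0.53·52320 = 27730 m = 27.73 km.

27.7 km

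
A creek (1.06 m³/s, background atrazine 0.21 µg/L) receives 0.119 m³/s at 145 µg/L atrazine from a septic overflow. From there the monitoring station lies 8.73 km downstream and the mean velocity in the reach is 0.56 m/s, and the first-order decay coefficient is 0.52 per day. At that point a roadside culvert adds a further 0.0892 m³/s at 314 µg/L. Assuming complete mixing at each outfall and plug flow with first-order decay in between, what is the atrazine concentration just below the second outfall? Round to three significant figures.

Conservation of mass: C = (1.060·0.2100 + 0.1190·145.0) / 1.179 = 17.48/1.179 = 14.82 µg/L; combined flow 1.179 m³/s.
Travel time t = 8.73·1000 / 0.56 = 15590 s = 4.330 h.
First-order decay: C = 14.82·exp(−k·t) = 14.82·0.9104 = 13.50 µg/L.
At the second outfall, C = (1.179·13.50 + 0.08920·314.0) / (1.179 + 0.08920) = 34.63 µg/L.

34.6 µg/L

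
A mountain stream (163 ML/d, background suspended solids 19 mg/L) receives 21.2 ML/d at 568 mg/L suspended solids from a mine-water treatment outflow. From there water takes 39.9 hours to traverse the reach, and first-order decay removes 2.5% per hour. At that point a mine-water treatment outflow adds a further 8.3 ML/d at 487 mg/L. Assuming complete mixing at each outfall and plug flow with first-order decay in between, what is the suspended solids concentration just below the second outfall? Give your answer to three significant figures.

49.6 mg/L

After mixing, C = (163.0·19.00 + 21.20·568.0) / 184.2 = 15140/184.2 = 82.19 mg/L; combined flow 184.2 ML/d.
2.5%/h lost → k = −ln(1 − 0.025) = 0.02532 h⁻¹.
First-order decay: C = 82.19·exp(−k·t) = 82.19·0.3642 = 29.93 mg/L.
At the second outfall, C = (184.2·29.93 + 8.300·487.0) / (184.2 + 8.300) = 49.64 mg/L.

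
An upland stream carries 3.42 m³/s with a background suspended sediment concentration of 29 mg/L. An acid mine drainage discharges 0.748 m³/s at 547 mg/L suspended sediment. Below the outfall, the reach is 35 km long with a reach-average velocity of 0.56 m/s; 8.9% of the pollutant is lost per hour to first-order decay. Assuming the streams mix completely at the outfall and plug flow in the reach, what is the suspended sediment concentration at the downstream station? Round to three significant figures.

Mixed concentration C = ΣQC/ΣQ = (3.420·29.00 + 0.7480·547.0) / 4.168 = 508.3/4.168 = 122.0 mg/L.
Travel time t = 35·1000 / 0.56 = 62500 s = 17.36 h.
8.9%/h lost → k = −ln(1 − 0.089) = 0.09321 h⁻¹.
After decay, C = 122.0 × e^(−kt) = 122.0 × 0.1982 = 24.18 mg/L.

24.2 mg/L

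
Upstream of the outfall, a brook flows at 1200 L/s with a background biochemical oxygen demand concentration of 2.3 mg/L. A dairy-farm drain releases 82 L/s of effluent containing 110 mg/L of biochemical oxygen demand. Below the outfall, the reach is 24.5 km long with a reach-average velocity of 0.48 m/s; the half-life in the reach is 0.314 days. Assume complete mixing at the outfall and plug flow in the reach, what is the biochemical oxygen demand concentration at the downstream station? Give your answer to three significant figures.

2.49 mg/L

Flow-weighted average: C = (1200·2.300 + 82.00·110.0) / 1282 = 11780/1282 = 9.189 mg/L.
Travel time t = 24.5·1000 / 0.48 = 51040 s = 14.18 h.
Half-life 0.314 d → k = ln 2 / 0.314 = 2.207 d⁻¹.
After decay, C = 9.189 × e^(−kt) = 9.189 × 0.2714 = 2.494 mg/L.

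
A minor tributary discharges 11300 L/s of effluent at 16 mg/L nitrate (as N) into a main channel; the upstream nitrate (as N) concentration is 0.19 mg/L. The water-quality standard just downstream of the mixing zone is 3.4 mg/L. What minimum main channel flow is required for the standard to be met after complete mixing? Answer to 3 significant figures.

Set C_mix = 3.4: (Q·0.1900 + 11300·16.00) / (Q + 11300) = 3.4
→ Q = 11300·(16.00 − 3.4)/(3.4 − 0.1900) = 44360 L/s.

44400 L/s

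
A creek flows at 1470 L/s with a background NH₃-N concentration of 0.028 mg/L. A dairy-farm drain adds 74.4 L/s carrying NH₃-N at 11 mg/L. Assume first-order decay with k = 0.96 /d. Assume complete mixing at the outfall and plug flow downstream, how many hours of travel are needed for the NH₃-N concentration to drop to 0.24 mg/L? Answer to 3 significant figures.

Mixed concentration C = ΣQC/ΣQ = (1470·0.02800 + 74.40·11.00) / 1544 = 859.6/1544 = 0.5566 mg/L.
0.5566·exp(−k·t) = 0.24 → t = ln(0.5566/0.24)/k = 75700 s = 21.03 h.

21.0 h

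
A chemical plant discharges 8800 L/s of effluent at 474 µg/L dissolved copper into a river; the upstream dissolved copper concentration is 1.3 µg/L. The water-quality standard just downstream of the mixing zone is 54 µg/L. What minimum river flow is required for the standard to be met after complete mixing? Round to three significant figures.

70100 L/s

Set C_mix = 54: (Q·1.300 + 8800·474.0) / (Q + 8800) = 54
→ Q = 8800·(474.0 − 54)/(54 − 1.300) = 70130 L/s.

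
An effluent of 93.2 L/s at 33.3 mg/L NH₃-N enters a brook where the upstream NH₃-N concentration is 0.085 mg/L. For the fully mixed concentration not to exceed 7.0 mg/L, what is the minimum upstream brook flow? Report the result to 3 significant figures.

354 L/s

Set C_mix = 7.0: (Q·0.08500 + 93.20·33.30) / (Q + 93.20) = 7.0
→ Q = 93.20·(33.30 − 7.0)/(7.0 − 0.08500) = 354.5 L/s.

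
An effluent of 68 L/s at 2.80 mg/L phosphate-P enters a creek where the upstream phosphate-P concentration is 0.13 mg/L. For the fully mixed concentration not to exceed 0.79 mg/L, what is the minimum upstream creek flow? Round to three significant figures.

Set C_mix = 0.79: (Q·0.1300 + 68.00·2.800) / (Q + 68.00) = 0.79
→ Q = 68.00·(2.800 − 0.79)/(0.79 − 0.1300) = 207.1 L/s.

207 L/s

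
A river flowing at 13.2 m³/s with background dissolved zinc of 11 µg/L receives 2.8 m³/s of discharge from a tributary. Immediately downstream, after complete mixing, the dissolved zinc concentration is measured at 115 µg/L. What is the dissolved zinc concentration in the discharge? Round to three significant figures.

605 µg/L

Mass balance: 13.20·11.00 + 2.800·Cₑ = 16.00·115.0
→ Cₑ = (16.00·115.0 − 13.20·11.00) / 2.800 = 605.3 µg/L.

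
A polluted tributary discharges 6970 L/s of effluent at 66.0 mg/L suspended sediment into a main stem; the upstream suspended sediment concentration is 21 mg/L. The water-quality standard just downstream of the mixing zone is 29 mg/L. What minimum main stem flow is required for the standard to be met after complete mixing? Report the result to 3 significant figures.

Set C_mix = 29: (Q·21.00 + 6970·66.00) / (Q + 6970) = 29
→ Q = 6970·(66.00 − 29)/(29 − 21.00) = 32240 L/s.

32200 L/s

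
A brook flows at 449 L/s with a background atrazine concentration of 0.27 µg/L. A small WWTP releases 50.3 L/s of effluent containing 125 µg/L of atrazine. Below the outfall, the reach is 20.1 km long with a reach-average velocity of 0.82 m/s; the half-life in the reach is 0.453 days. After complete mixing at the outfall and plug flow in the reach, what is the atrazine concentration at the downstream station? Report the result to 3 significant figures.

8.32 µg/L

Flow-weighted average: C = (449.0·0.2700 + 50.30·125.0) / 499.3 = 6409/499.3 = 12.84 µg/L.
Travel time t = 20.1·1000 / 0.82 = 24510 s = 6.809 h.
Half-life 0.453 d → k = ln 2 / 0.453 = 1.530 d⁻¹.
After decay, C = 12.84 × e^(−kt) = 12.84 × 0.6478 = 8.315 µg/L.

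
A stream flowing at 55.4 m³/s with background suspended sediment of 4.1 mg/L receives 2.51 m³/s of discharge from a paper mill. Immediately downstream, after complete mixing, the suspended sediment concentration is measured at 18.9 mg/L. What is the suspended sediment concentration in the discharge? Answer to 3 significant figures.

Mass balance: 55.40·4.100 + 2.510·Cₑ = 57.91·18.90
→ Cₑ = (57.91·18.90 − 55.40·4.100) / 2.510 = 345.6 mg/L.

346 mg/L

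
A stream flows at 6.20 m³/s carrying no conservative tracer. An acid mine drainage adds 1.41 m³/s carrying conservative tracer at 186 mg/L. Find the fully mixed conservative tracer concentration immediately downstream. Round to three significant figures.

Mass balance: C = (6.200·0 + 1.410·186.0) / 7.610 = 262.3/7.610 = 34.46 mg/L.

34.5 mg/L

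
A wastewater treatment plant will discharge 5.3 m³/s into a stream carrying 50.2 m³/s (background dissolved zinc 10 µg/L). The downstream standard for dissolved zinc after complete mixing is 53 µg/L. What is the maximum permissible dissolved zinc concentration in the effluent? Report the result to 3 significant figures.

At the limit, (Qr·Cr + Qe·Cₑ)/(Qr + Qe) = 53:
Cₑ = (55.50·53 − 50.20·10.00) / 5.300 = 460.3 µg/L.

460 µg/L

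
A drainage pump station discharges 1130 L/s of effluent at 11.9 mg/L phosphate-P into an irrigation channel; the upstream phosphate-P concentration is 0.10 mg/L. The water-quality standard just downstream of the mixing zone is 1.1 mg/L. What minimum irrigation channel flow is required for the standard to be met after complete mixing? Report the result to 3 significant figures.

Set C_mix = 1.1: (Q·0.1000 + 1130·11.90) / (Q + 1130) = 1.1
→ Q = 1130·(11.90 − 1.1)/(1.1 − 0.1000) = 12200 L/s.

12200 L/s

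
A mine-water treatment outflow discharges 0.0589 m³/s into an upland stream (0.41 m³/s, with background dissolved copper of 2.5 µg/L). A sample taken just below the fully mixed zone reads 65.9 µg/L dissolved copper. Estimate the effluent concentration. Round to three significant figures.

507 µg/L

Mass balance: 0.4100·2.500 + 0.05890·Cₑ = 0.4689·65.90
→ Cₑ = (0.4689·65.90 − 0.4100·2.500) / 0.05890 = 507.2 µg/L.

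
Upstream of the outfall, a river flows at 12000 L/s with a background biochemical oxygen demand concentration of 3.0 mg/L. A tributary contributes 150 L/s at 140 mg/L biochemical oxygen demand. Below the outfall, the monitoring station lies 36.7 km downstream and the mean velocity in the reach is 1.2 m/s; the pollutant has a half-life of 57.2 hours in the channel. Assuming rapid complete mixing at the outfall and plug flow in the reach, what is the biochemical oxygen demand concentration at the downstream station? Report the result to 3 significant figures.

After mixing, C = (12000·3.000 + 150.0·140.0) / 12150 = 57000/12150 = 4.691 mg/L.
Travel time t = 36.7·1000 / 1.2 = 30580 s = 8.495 h.
Half-life 57.2 h → k = ln 2 / 57.2 = 0.01212 h⁻¹ = 0.2908 d⁻¹.
After decay, C = 4.691 × e^(−kt) = 4.691 × 0.9022 = 4.232 mg/L.

4.23 mg/L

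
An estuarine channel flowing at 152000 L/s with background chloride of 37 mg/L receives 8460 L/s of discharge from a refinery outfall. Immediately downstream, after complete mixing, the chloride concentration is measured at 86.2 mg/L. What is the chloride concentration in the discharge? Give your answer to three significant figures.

970 mg/L

Mass balance: 152000·37.00 + 8460·Cₑ = 160500·86.20
→ Cₑ = (160500·86.20 − 152000·37.00) / 8460 = 970.2 mg/L.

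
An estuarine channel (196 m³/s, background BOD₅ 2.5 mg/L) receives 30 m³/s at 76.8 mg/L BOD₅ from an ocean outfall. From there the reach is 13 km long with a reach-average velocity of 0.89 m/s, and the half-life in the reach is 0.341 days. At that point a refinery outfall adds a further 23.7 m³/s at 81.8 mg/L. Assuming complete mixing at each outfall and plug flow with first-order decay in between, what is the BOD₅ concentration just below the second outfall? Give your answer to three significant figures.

15.7 mg/L

After mixing, C = (196.0·2.500 + 30.00·76.80) / 226.0 = 2794/226.0 = 12.36 mg/L; combined flow 226.0 m³/s.
Travel time t = 13·1000 / 0.89 = 14610 s = 4.057 h.
Half-life 0.341 d → k = ln 2 / 0.341 = 2.033 d⁻¹.
First-order decay: C = 12.36·exp(−k·t) = 12.36·0.7092 = 8.767 mg/L.
Second outfall: C = (226.0·8.767 + 23.70·81.80)/249.7 = 15.70 mg/L.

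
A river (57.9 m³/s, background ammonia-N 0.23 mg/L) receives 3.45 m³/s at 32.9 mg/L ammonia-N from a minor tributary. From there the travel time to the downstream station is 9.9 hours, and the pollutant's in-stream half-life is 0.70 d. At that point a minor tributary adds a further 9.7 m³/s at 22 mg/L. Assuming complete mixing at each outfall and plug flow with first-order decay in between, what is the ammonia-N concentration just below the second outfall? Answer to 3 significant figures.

4.19 mg/L

After mixing, C = (57.90·0.2300 + 3.450·32.90) / 61.35 = 126.8/61.35 = 2.067 mg/L; combined flow 61.35 m³/s.
Half-life 0.70 d → k = ln 2 / 0.70 = 0.9902 d⁻¹.
Decay over the reach: 2.067·exp(−kt) = 2.067·0.6647 = 1.374 mg/L.
Second outfall: C = (61.35·1.374 + 9.700·22.00)/71.05 = 4.190 mg/L.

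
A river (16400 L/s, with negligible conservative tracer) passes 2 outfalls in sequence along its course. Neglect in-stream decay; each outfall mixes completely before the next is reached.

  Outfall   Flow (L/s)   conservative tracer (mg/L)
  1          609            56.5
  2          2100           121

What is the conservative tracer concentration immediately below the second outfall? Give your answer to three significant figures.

Below outfall 1: Q → 17010 L/s, C = (16400·0 + 609.0·56.50)/17010 = 2.023 mg/L.
Below outfall 2: Q → 19110 L/s, C = (17010·2.023 + 2100·121.0)/19110 = 15.10 mg/L.

15.1 mg/L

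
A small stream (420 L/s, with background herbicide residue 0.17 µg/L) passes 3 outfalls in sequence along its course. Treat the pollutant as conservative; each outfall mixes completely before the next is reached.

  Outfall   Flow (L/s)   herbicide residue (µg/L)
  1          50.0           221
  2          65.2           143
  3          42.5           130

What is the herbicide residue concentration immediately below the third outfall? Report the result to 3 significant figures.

45.0 µg/L

Below outfall 1: Q → 470.0 L/s, C = (420.0·0.1700 + 50.00·221.0)/470.0 = 23.66 µg/L.
Below outfall 2: Q → 535.2 L/s, C = (470.0·23.66 + 65.20·143.0)/535.2 = 38.20 µg/L.
Below outfall 3: Q → 577.7 L/s, C = (535.2·38.20 + 42.50·130.0)/577.7 = 44.95 µg/L.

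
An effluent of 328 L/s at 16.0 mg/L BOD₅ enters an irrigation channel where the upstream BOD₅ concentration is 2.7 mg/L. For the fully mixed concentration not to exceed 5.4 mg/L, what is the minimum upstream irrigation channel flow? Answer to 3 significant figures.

Set C_mix = 5.4: (Q·2.700 + 328.0·16.00) / (Q + 328.0) = 5.4
→ Q = 328.0·(16.00 − 5.4)/(5.4 − 2.700) = 1288 L/s.

1290 L/s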